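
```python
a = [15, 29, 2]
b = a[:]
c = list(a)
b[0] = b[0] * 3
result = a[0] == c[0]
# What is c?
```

After line 1: a = [15, 29, 2]
After line 2 (b = a[:], copy): a = [15, 29, 2], b = [15, 29, 2]
After line 3 (c = list(a) is a copy, new object): c = [15, 29, 2]
After line 4 (b[0] = 15 * 3 = 45; only b mutates (copy)): a = [15, 29, 2], b = [45, 29, 2], c = [15, 29, 2]
After line 5 (a[0] = 15, c[0] = 15; result = True)

[15, 29, 2]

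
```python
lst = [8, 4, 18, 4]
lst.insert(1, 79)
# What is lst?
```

[8, 79, 4, 18, 4]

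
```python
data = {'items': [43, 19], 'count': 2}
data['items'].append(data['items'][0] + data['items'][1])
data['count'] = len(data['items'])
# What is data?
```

After line 1: data = {'items': [43, 19], 'count': 2}
After line 2 (append 43 + 19 = 62): data = {'items': [43, 19, 62], 'count': 2}
After line 3 (count = len(items) = 3): data = {'items': [43, 19, 62], 'count': 3}

{'items': [43, 19, 62], 'count': 3}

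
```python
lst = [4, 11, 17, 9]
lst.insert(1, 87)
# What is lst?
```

[4, 87, 11, 17, 9]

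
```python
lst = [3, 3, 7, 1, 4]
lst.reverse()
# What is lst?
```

[4, 1, 7, 3, 3]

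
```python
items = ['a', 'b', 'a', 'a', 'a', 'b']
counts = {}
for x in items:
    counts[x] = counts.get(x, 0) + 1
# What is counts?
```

Initial: counts = {}, items = ['a', 'b', 'a', 'a', 'a', 'b']
See 'a': counts = {'a': 1}
See 'b': counts = {'a': 1, 'b': 1}
See 'a': counts = {'a': 2, 'b': 1}
See 'a': counts = {'a': 3, 'b': 1}
See 'a': counts = {'a': 4, 'b': 1}
See 'b': counts = {'a': 4, 'b': 2}

{'a': 4, 'b': 2}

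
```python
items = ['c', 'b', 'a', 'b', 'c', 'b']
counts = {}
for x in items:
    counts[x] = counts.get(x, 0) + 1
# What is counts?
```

Initial: counts = {}, items = ['c', 'b', 'a', 'b', 'c', 'b']
See 'c': counts = {'c': 1}
See 'b': counts = {'c': 1, 'b': 1}
See 'a': counts = {'c': 1, 'b': 1, 'a': 1}
See 'b': counts = {'c': 1, 'b': 2, 'a': 1}
See 'c': counts = {'c': 2, 'b': 2, 'a': 1}
See 'b': counts = {'c': 2, 'b': 3, 'a': 1}

{'c': 2, 'b': 3, 'a': 1}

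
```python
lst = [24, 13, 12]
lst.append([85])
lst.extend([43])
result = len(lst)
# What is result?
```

After line 1: lst = [24, 13, 12]
After line 2 (append adds [85] as single element): lst = [24, 13, 12, [85]]
After line 3 (extend unpacks [43], adds 43): lst = [24, 13, 12, [85], 43]
After line 4: result = len(lst) = 5

5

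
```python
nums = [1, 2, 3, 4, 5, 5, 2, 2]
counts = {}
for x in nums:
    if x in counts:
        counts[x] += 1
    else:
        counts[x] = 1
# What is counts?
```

Initial: counts = {}, nums = [1, 2, 3, 4, 5, 5, 2, 2]
See 1: counts = {1: 1}
See 2: counts = {1: 1, 2: 1}
See 3: counts = {1: 1, 2: 1, 3: 1}
See 4: counts = {1: 1, 2: 1, 3: 1, 4: 1}
See 5: counts = {1: 1, 2: 1, 3: 1, 4: 1, 5: 1}
See 5: counts = {1: 1, 2: 1, 3: 1, 4: 1, 5: 2}
See 2: counts = {1: 1, 2: 2, 3: 1, 4: 1, 5: 2}
See 2: counts = {1: 1, 2: 3, 3: 1, 4: 1, 5: 2}

{1: 1, 2: 3, 3: 1, 4: 1, 5: 2}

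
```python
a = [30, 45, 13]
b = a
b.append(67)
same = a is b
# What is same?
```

After line 1: a = [30, 45, 13]
After line 2 (b = a is an alias, same object): a = [30, 45, 13], b = [30, 45, 13]
After line 3 (b.append mutates the shared list): a = [30, 45, 13, 67], b = [30, 45, 13, 67]
After line 4 (same = a is b; same object -> True): same = True

True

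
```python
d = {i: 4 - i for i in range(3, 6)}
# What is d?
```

{3: 1, 4: 0, 5: -1}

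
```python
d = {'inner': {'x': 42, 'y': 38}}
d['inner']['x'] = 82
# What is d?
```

After line 1: d = {'inner': {'x': 42, 'y': 38}}
After line 2 (inner x overwritten): d = {'inner': {'x': 82, 'y': 38}}

{'inner': {'x': 82, 'y': 38}}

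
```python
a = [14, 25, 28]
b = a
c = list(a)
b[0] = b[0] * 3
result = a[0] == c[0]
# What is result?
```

After line 1: a = [14, 25, 28]
After line 2 (b = a, alias): a = [14, 25, 28], b = [14, 25, 28]
After line 3 (c = list(a) is a copy, new object): c = [14, 25, 28]
After line 4 (b[0] = 14 * 3 = 42; mutates shared a/b): a = b = [42, 25, 28], c = [14, 25, 28]
After line 5 (a[0] = 42, c[0] = 14; result = False)

False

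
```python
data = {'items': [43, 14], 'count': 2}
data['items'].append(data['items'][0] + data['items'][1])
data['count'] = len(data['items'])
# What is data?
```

After line 1: data = {'items': [43, 14], 'count': 2}
After line 2 (append 43 + 14 = 57): data = {'items': [43, 14, 57], 'count': 2}
After line 3 (count = len(items) = 3): data = {'items': [43, 14, 57], 'count': 3}

{'items': [43, 14, 57], 'count': 3}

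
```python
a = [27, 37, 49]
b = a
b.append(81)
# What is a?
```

After line 1: a = [27, 37, 49]
After line 2 (b = a is an alias, same object): a = [27, 37, 49], b = [27, 37, 49]
After line 3 (b.append mutates the shared list): a = [27, 37, 49, 81], b = [27, 37, 49, 81]

[27, 37, 49, 81]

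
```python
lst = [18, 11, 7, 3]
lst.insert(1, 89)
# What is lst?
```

[18, 89, 11, 7, 3]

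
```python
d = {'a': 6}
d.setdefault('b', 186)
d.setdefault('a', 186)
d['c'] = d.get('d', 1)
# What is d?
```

After line 1: d = {'a': 6}
After line 2 (setdefault adds 'b'=186): d = {'a': 6, 'b': 186}
After line 3 (setdefault 'a' no-op, already exists): d = {'a': 6, 'b': 186}
After line 4 (get('d', 1) returns default since 'd' not in d): d = {'a': 6, 'b': 186, 'c': 1}

{'a': 6, 'b': 186, 'c': 1}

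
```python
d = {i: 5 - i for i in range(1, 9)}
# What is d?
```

{1: 4, 2: 3, 3: 2, 4: 1, 5: 0, 6: -1, 7: -2, 8: -3}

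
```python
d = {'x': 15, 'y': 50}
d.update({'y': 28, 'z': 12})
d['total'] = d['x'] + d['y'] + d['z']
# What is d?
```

After line 1: d = {'x': 15, 'y': 50}
After line 2 (y overwritten, z added): d = {'x': 15, 'y': 28, 'z': 12}
After line 3 (total = 15 + 28 + 12 = 55): d = {'x': 15, 'y': 28, 'z': 12, 'total': 55}

{'x': 15, 'y': 28, 'z': 12, 'total': 55}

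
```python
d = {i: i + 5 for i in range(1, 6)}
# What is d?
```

{1: 6, 2: 7, 3: 8, 4: 9, 5: 10}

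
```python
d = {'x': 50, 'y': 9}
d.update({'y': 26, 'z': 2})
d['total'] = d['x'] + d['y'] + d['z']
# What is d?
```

After line 1: d = {'x': 50, 'y': 9}
After line 2 (y overwritten, z added): d = {'x': 50, 'y': 26, 'z': 2}
After line 3 (total = 50 + 26 + 2 = 78): d = {'x': 50, 'y': 26, 'z': 2, 'total': 78}

{'x': 50, 'y': 26, 'z': 2, 'total': 78}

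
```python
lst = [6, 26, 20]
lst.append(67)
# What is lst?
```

[6, 26, 20, 67]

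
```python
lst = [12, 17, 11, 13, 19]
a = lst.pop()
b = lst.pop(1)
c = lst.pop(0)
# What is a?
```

After line 1: lst = [12, 17, 11, 13, 19]
After line 2 (pop() -> a = 19): lst = [12, 17, 11, 13]
After line 3 (pop(1) -> b = 17): lst = [12, 11, 13]
After line 4 (pop(0) -> c = 12): lst = [11, 13]

19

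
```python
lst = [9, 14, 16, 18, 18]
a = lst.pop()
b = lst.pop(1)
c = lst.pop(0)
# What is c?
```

After line 1: lst = [9, 14, 16, 18, 18]
After line 2 (pop() -> a = 18): lst = [9, 14, 16, 18]
After line 3 (pop(1) -> b = 14): lst = [9, 16, 18]
After line 4 (pop(0) -> c = 9): lst = [16, 18]

9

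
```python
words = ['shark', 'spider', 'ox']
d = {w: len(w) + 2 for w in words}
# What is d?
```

{'shark': 7, 'spider': 8, 'ox': 4}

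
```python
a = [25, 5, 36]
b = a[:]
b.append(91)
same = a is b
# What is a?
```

After line 1: a = [25, 5, 36]
After line 2 (b = a[:] is a shallow copy, new object): a = [25, 5, 36], b = [25, 5, 36]
After line 3 (append only mutates b): a = [25, 5, 36], b = [25, 5, 36, 91]
After line 4 (same = a is b; different objects -> False): same = False

[25, 5, 36]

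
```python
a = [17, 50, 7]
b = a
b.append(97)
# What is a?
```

After line 1: a = [17, 50, 7]
After line 2 (b = a is an alias, same object): a = [17, 50, 7], b = [17, 50, 7]
After line 3 (b.append mutates the shared list): a = [17, 50, 7, 97], b = [17, 50, 7, 97]

[17, 50, 7, 97]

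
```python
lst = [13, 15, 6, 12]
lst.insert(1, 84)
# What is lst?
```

[13, 84, 15, 6, 12]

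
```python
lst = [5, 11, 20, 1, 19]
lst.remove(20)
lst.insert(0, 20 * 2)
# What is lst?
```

After line 1: lst = [5, 11, 20, 1, 19]
After line 2 (remove first 20): lst = [5, 11, 1, 19]
After line 3 (insert 40 at index 0): lst = [40, 5, 11, 1, 19]

[40, 5, 11, 1, 19]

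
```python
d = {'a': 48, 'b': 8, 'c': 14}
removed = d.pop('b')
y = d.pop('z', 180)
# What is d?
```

After line 1: d = {'a': 48, 'b': 8, 'c': 14}
After line 2 (pop 'b' returns 8): d = {'a': 48, 'c': 14}, removed = 8
After line 3 (pop 'z' missing, returns default 180): d = {'a': 48, 'c': 14}, y = 180

{'a': 48, 'c': 14}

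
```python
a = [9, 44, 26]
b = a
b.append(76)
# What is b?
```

After line 1: a = [9, 44, 26]
After line 2 (b = a is an alias, same object): a = [9, 44, 26], b = [9, 44, 26]
After line 3 (b.append mutates the shared list): a = [9, 44, 26, 76], b = [9, 44, 26, 76]

[9, 44, 26, 76]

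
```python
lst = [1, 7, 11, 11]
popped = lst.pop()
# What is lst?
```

[1, 7, 11]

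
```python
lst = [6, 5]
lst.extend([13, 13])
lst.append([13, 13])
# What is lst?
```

After line 1: lst = [6, 5]
After line 2 (extend unpacks [13, 13]): lst = [6, 5, 13, 13]
After line 3 (append adds [13, 13] as single element): lst = [6, 5, 13, 13, [13, 13]]

[6, 5, 13, 13, [13, 13]]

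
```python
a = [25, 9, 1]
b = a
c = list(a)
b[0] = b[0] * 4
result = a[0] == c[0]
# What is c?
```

After line 1: a = [25, 9, 1]
After line 2 (b = a, alias): a = [25, 9, 1], b = [25, 9, 1]
After line 3 (c = list(a) is a copy, new object): c = [25, 9, 1]
After line 4 (b[0] = 25 * 4 = 100; mutates shared a/b): a = b = [100, 9, 1], c = [25, 9, 1]
After line 5 (a[0] = 100, c[0] = 25; result = False)

[25, 9, 1]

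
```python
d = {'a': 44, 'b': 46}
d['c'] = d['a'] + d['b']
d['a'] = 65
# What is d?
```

After line 1: d = {'a': 44, 'b': 46}
After line 2 (d['c'] = 44 + 46): d = {'a': 44, 'b': 46, 'c': 90}
After line 3: d = {'a': 65, 'b': 46, 'c': 90}

{'a': 65, 'b': 46, 'c': 90}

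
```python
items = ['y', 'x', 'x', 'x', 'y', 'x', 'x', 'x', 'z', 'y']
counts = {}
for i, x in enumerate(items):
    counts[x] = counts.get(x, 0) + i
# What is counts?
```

Initial: counts = {}, items = ['y', 'x', 'x', 'x', 'y', 'x', 'x', 'x', 'z', 'y']
i=0, x='y': counts = {'y': 0}
i=1, x='x': counts = {'y': 0, 'x': 1}
i=2, x='x': counts = {'y': 0, 'x': 3}
i=3, x='x': counts = {'y': 0, 'x': 6}
i=4, x='y': counts = {'y': 4, 'x': 6}
i=5, x='x': counts = {'y': 4, 'x': 11}
i=6, x='x': counts = {'y': 4, 'x': 17}
i=7, x='x': counts = {'y': 4, 'x': 24}
i=8, x='z': counts = {'y': 4, 'x': 24, 'z': 8}
i=9, x='y': counts = {'y': 13, 'x': 24, 'z': 8}

{'y': 13, 'x': 24, 'z': 8}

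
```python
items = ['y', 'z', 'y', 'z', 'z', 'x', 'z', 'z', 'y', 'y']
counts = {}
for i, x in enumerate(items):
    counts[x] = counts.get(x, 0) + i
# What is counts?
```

Initial: counts = {}, items = ['y', 'z', 'y', 'z', 'z', 'x', 'z', 'z', 'y', 'y']
i=0, x='y': counts = {'y': 0}
i=1, x='z': counts = {'y': 0, 'z': 1}
i=2, x='y': counts = {'y': 2, 'z': 1}
i=3, x='z': counts = {'y': 2, 'z': 4}
i=4, x='z': counts = {'y': 2, 'z': 8}
i=5, x='x': counts = {'y': 2, 'z': 8, 'x': 5}
i=6, x='z': counts = {'y': 2, 'z': 14, 'x': 5}
i=7, x='z': counts = {'y': 2, 'z': 21, 'x': 5}
i=8, x='y': counts = {'y': 10, 'z': 21, 'x': 5}
i=9, x='y': counts = {'y': 19, 'z': 21, 'x': 5}

{'y': 19, 'z': 21, 'x': 5}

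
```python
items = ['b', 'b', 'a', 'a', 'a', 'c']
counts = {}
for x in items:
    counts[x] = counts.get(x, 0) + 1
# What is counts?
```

Initial: counts = {}, items = ['b', 'b', 'a', 'a', 'a', 'c']
See 'b': counts = {'b': 1}
See 'b': counts = {'b': 2}
See 'a': counts = {'b': 2, 'a': 1}
See 'a': counts = {'b': 2, 'a': 2}
See 'a': counts = {'b': 2, 'a': 3}
See 'c': counts = {'b': 2, 'a': 3, 'c': 1}

{'b': 2, 'a': 3, 'c': 1}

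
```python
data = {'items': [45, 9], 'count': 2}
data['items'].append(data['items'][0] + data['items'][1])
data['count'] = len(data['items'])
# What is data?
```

After line 1: data = {'items': [45, 9], 'count': 2}
After line 2 (append 45 + 9 = 54): data = {'items': [45, 9, 54], 'count': 2}
After line 3 (count = len(items) = 3): data = {'items': [45, 9, 54], 'count': 3}

{'items': [45, 9, 54], 'count': 3}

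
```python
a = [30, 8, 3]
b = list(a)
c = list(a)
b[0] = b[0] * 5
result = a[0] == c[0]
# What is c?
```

After line 1: a = [30, 8, 3]
After line 2 (b = list(a), copy): a = [30, 8, 3], b = [30, 8, 3]
After line 3 (c = list(a) is a copy, new object): c = [30, 8, 3]
After line 4 (b[0] = 30 * 5 = 150; only b mutates (copy)): a = [30, 8, 3], b = [150, 8, 3], c = [30, 8, 3]
After line 5 (a[0] = 30, c[0] = 30; result = True)

[30, 8, 3]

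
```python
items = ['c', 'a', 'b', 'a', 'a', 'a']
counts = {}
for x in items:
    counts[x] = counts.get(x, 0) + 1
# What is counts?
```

Initial: counts = {}, items = ['c', 'a', 'b', 'a', 'a', 'a']
See 'c': counts = {'c': 1}
See 'a': counts = {'c': 1, 'a': 1}
See 'b': counts = {'c': 1, 'a': 1, 'b': 1}
See 'a': counts = {'c': 1, 'a': 2, 'b': 1}
See 'a': counts = {'c': 1, 'a': 3, 'b': 1}
See 'a': counts = {'c': 1, 'a': 4, 'b': 1}

{'c': 1, 'a': 4, 'b': 1}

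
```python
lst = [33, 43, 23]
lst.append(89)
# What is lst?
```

[33, 43, 23, 89]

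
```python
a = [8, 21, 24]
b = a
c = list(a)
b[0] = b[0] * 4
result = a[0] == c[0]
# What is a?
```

After line 1: a = [8, 21, 24]
After line 2 (b = a, alias): a = [8, 21, 24], b = [8, 21, 24]
After line 3 (c = list(a) is a copy, new object): c = [8, 21, 24]
After line 4 (b[0] = 8 * 4 = 32; mutates shared a/b): a = b = [32, 21, 24], c = [8, 21, 24]
After line 5 (a[0] = 32, c[0] = 8; result = False)

[32, 21, 24]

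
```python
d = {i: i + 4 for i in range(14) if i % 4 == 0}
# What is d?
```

{0: 4, 4: 8, 8: 12, 12: 16}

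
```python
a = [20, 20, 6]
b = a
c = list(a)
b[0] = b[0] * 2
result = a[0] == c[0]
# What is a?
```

After line 1: a = [20, 20, 6]
After line 2 (b = a, alias): a = [20, 20, 6], b = [20, 20, 6]
After line 3 (c = list(a) is a copy, new object): c = [20, 20, 6]
After line 4 (b[0] = 20 * 2 = 40; mutates shared a/b): a = b = [40, 20, 6], c = [20, 20, 6]
After line 5 (a[0] = 40, c[0] = 20; result = False)

[40, 20, 6]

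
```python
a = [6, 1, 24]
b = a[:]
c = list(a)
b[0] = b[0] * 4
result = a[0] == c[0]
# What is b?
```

After line 1: a = [6, 1, 24]
After line 2 (b = a[:], copy): a = [6, 1, 24], b = [6, 1, 24]
After line 3 (c = list(a) is a copy, new object): c = [6, 1, 24]
After line 4 (b[0] = 6 * 4 = 24; only b mutates (copy)): a = [6, 1, 24], b = [24, 1, 24], c = [6, 1, 24]
After line 5 (a[0] = 6, c[0] = 6; result = True)

[24, 1, 24]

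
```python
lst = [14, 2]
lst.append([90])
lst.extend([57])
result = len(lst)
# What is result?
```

After line 1: lst = [14, 2]
After line 2 (append adds [90] as single element): lst = [14, 2, [90]]
After line 3 (extend unpacks [57], adds 57): lst = [14, 2, [90], 57]
After line 4: result = len(lst) = 4

4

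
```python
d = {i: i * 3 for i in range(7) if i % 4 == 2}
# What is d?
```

{2: 6, 6: 18}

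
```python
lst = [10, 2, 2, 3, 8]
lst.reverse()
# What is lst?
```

[8, 3, 2, 2, 10]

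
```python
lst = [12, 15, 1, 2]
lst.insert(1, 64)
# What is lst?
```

[12, 64, 15, 1, 2]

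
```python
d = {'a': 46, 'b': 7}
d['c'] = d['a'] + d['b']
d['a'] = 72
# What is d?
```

After line 1: d = {'a': 46, 'b': 7}
After line 2 (d['c'] = 46 + 7): d = {'a': 46, 'b': 7, 'c': 53}
After line 3: d = {'a': 72, 'b': 7, 'c': 53}

{'a': 72, 'b': 7, 'c': 53}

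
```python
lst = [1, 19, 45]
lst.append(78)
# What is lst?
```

[1, 19, 45, 78]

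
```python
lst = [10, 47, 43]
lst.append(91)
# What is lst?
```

[10, 47, 43, 91]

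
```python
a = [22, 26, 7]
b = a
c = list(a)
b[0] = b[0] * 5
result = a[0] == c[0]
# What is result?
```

After line 1: a = [22, 26, 7]
After line 2 (b = a, alias): a = [22, 26, 7], b = [22, 26, 7]
After line 3 (c = list(a) is a copy, new object): c = [22, 26, 7]
After line 4 (b[0] = 22 * 5 = 110; mutates shared a/b): a = b = [110, 26, 7], c = [22, 26, 7]
After line 5 (a[0] = 110, c[0] = 22; result = False)

False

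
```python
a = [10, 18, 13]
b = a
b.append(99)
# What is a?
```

After line 1: a = [10, 18, 13]
After line 2 (b = a is an alias, same object): a = [10, 18, 13], b = [10, 18, 13]
After line 3 (b.append mutates the shared list): a = [10, 18, 13, 99], b = [10, 18, 13, 99]

[10, 18, 13, 99]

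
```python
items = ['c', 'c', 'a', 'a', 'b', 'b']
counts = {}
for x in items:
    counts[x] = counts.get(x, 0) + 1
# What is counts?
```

Initial: counts = {}, items = ['c', 'c', 'a', 'a', 'b', 'b']
See 'c': counts = {'c': 1}
See 'c': counts = {'c': 2}
See 'a': counts = {'c': 2, 'a': 1}
See 'a': counts = {'c': 2, 'a': 2}
See 'b': counts = {'c': 2, 'a': 2, 'b': 1}
See 'b': counts = {'c': 2, 'a': 2, 'b': 2}

{'c': 2, 'a': 2, 'b': 2}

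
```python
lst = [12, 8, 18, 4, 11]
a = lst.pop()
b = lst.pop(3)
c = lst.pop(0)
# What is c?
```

After line 1: lst = [12, 8, 18, 4, 11]
After line 2 (pop() -> a = 11): lst = [12, 8, 18, 4]
After line 3 (pop(3) -> b = 4): lst = [12, 8, 18]
After line 4 (pop(0) -> c = 12): lst = [8, 18]

12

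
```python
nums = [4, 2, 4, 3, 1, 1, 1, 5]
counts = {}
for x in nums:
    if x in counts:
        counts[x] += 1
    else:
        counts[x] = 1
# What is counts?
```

Initial: counts = {}, nums = [4, 2, 4, 3, 1, 1, 1, 5]
See 4: counts = {4: 1}
See 2: counts = {4: 1, 2: 1}
See 4: counts = {4: 2, 2: 1}
See 3: counts = {4: 2, 2: 1, 3: 1}
See 1: counts = {4: 2, 2: 1, 3: 1, 1: 1}
See 1: counts = {4: 2, 2: 1, 3: 1, 1: 2}
See 1: counts = {4: 2, 2: 1, 3: 1, 1: 3}
See 5: counts = {4: 2, 2: 1, 3: 1, 1: 3, 5: 1}

{4: 2, 2: 1, 3: 1, 1: 3, 5: 1}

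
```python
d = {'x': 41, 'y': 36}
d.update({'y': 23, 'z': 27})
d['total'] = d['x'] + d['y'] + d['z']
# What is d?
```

After line 1: d = {'x': 41, 'y': 36}
After line 2 (y overwritten, z added): d = {'x': 41, 'y': 23, 'z': 27}
After line 3 (total = 41 + 23 + 27 = 91): d = {'x': 41, 'y': 23, 'z': 27, 'total': 91}

{'x': 41, 'y': 23, 'z': 27, 'total': 91}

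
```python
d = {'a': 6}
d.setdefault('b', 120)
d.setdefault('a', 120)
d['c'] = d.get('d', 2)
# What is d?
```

After line 1: d = {'a': 6}
After line 2 (setdefault adds 'b'=120): d = {'a': 6, 'b': 120}
After line 3 (setdefault 'a' no-op, already exists): d = {'a': 6, 'b': 120}
After line 4 (get('d', 2) returns default since 'd' not in d): d = {'a': 6, 'b': 120, 'c': 2}

{'a': 6, 'b': 120, 'c': 2}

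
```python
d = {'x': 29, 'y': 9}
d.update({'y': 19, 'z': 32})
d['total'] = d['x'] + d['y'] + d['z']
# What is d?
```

After line 1: d = {'x': 29, 'y': 9}
After line 2 (y overwritten, z added): d = {'x': 29, 'y': 19, 'z': 32}
After line 3 (total = 29 + 19 + 32 = 80): d = {'x': 29, 'y': 19, 'z': 32, 'total': 80}

{'x': 29, 'y': 19, 'z': 32, 'total': 80}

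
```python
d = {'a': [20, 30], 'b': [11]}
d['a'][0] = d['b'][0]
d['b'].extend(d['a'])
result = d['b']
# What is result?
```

After line 1: d = {'a': [20, 30], 'b': [11]}
After line 2 (a[0] = b[0] = 11): d = {'a': [11, 30], 'b': [11]}
After line 3 (b.extend(a) appends [11, 30]): d = {'a': [11, 30], 'b': [11, 11, 30]}
After line 4: result = d['b'] = [11, 11, 30]

[11, 11, 30]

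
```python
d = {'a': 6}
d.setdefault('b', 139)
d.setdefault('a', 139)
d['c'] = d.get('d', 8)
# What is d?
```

After line 1: d = {'a': 6}
After line 2 (setdefault adds 'b'=139): d = {'a': 6, 'b': 139}
After line 3 (setdefault 'a' no-op, already exists): d = {'a': 6, 'b': 139}
After line 4 (get('d', 8) returns default since 'd' not in d): d = {'a': 6, 'b': 139, 'c': 8}

{'a': 6, 'b': 139, 'c': 8}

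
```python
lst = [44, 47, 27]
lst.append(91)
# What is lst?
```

[44, 47, 27, 91]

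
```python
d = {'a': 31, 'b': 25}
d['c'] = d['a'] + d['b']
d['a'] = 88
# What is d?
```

After line 1: d = {'a': 31, 'b': 25}
After line 2 (d['c'] = 31 + 25): d = {'a': 31, 'b': 25, 'c': 56}
After line 3: d = {'a': 88, 'b': 25, 'c': 56}

{'a': 88, 'b': 25, 'c': 56}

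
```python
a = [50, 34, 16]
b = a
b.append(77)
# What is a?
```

After line 1: a = [50, 34, 16]
After line 2 (b = a is an alias, same object): a = [50, 34, 16], b = [50, 34, 16]
After line 3 (b.append mutates the shared list): a = [50, 34, 16, 77], b = [50, 34, 16, 77]

[50, 34, 16, 77]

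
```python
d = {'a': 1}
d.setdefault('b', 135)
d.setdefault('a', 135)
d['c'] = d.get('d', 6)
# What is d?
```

After line 1: d = {'a': 1}
After line 2 (setdefault adds 'b'=135): d = {'a': 1, 'b': 135}
After line 3 (setdefault 'a' no-op, already exists): d = {'a': 1, 'b': 135}
After line 4 (get('d', 6) returns default since 'd' not in d): d = {'a': 1, 'b': 135, 'c': 6}

{'a': 1, 'b': 135, 'c': 6}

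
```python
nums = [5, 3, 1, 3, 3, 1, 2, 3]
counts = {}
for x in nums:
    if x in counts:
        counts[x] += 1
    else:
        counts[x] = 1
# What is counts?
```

Initial: counts = {}, nums = [5, 3, 1, 3, 3, 1, 2, 3]
See 5: counts = {5: 1}
See 3: counts = {5: 1, 3: 1}
See 1: counts = {5: 1, 3: 1, 1: 1}
See 3: counts = {5: 1, 3: 2, 1: 1}
See 3: counts = {5: 1, 3: 3, 1: 1}
See 1: counts = {5: 1, 3: 3, 1: 2}
See 2: counts = {5: 1, 3: 3, 1: 2, 2: 1}
See 3: counts = {5: 1, 3: 4, 1: 2, 2: 1}

{5: 1, 3: 4, 1: 2, 2: 1}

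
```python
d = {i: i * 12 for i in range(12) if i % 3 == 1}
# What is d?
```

{1: 12, 4: 48, 7: 84, 10: 120}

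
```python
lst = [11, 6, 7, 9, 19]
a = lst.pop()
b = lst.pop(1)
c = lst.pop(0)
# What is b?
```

After line 1: lst = [11, 6, 7, 9, 19]
After line 2 (pop() -> a = 19): lst = [11, 6, 7, 9]
After line 3 (pop(1) -> b = 6): lst = [11, 7, 9]
After line 4 (pop(0) -> c = 11): lst = [7, 9]

6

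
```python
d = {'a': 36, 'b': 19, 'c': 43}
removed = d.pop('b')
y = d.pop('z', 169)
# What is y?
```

After line 1: d = {'a': 36, 'b': 19, 'c': 43}
After line 2 (pop 'b' returns 19): d = {'a': 36, 'c': 43}, removed = 19
After line 3 (pop 'z' missing, returns default 169): d = {'a': 36, 'c': 43}, y = 169

169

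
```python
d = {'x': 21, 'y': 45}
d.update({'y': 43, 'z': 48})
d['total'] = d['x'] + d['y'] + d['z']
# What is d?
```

After line 1: d = {'x': 21, 'y': 45}
After line 2 (y overwritten, z added): d = {'x': 21, 'y': 43, 'z': 48}
After line 3 (total = 21 + 43 + 48 = 112): d = {'x': 21, 'y': 43, 'z': 48, 'total': 112}

{'x': 21, 'y': 43, 'z': 48, 'total': 112}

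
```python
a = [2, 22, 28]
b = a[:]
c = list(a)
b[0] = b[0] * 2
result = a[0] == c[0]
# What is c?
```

After line 1: a = [2, 22, 28]
After line 2 (b = a[:], copy): a = [2, 22, 28], b = [2, 22, 28]
After line 3 (c = list(a) is a copy, new object): c = [2, 22, 28]
After line 4 (b[0] = 2 * 2 = 4; only b mutates (copy)): a = [2, 22, 28], b = [4, 22, 28], c = [2, 22, 28]
After line 5 (a[0] = 2, c[0] = 2; result = True)

[2, 22, 28]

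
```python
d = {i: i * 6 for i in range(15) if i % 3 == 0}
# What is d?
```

{0: 0, 3: 18, 6: 36, 9: 54, 12: 72}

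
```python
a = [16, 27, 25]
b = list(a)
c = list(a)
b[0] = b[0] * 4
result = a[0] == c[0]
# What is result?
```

After line 1: a = [16, 27, 25]
After line 2 (b = list(a), copy): a = [16, 27, 25], b = [16, 27, 25]
After line 3 (c = list(a) is a copy, new object): c = [16, 27, 25]
After line 4 (b[0] = 16 * 4 = 64; only b mutates (copy)): a = [16, 27, 25], b = [64, 27, 25], c = [16, 27, 25]
After line 5 (a[0] = 16, c[0] = 16; result = True)

True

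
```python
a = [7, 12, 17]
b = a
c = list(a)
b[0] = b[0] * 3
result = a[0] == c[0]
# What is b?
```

After line 1: a = [7, 12, 17]
After line 2 (b = a, alias): a = [7, 12, 17], b = [7, 12, 17]
After line 3 (c = list(a) is a copy, new object): c = [7, 12, 17]
After line 4 (b[0] = 7 * 3 = 21; mutates shared a/b): a = b = [21, 12, 17], c = [7, 12, 17]
After line 5 (a[0] = 21, c[0] = 7; result = False)

[21, 12, 17]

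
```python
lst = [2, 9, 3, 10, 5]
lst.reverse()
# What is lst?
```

[5, 10, 3, 9, 2]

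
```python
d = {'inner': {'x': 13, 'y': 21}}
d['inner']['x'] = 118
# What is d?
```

After line 1: d = {'inner': {'x': 13, 'y': 21}}
After line 2 (inner x overwritten): d = {'inner': {'x': 118, 'y': 21}}

{'inner': {'x': 118, 'y': 21}}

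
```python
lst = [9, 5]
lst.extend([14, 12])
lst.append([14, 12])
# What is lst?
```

After line 1: lst = [9, 5]
After line 2 (extend unpacks [14, 12]): lst = [9, 5, 14, 12]
After line 3 (append adds [14, 12] as single element): lst = [9, 5, 14, 12, [14, 12]]

[9, 5, 14, 12, [14, 12]]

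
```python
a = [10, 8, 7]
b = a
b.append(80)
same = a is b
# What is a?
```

After line 1: a = [10, 8, 7]
After line 2 (b = a is an alias, same object): a = [10, 8, 7], b = [10, 8, 7]
After line 3 (b.append mutates the shared list): a = [10, 8, 7, 80], b = [10, 8, 7, 80]
After line 4 (same = a is b; same object -> True): same = True

[10, 8, 7, 80]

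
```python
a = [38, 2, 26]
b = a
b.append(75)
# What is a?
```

After line 1: a = [38, 2, 26]
After line 2 (b = a is an alias, same object): a = [38, 2, 26], b = [38, 2, 26]
After line 3 (b.append mutates the shared list): a = [38, 2, 26, 75], b = [38, 2, 26, 75]

[38, 2, 26, 75]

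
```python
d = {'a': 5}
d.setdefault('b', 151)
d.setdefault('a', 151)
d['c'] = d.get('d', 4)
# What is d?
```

After line 1: d = {'a': 5}
After line 2 (setdefault adds 'b'=151): d = {'a': 5, 'b': 151}
After line 3 (setdefault 'a' no-op, already exists): d = {'a': 5, 'b': 151}
After line 4 (get('d', 4) returns default since 'd' not in d): d = {'a': 5, 'b': 151, 'c': 4}

{'a': 5, 'b': 151, 'c': 4}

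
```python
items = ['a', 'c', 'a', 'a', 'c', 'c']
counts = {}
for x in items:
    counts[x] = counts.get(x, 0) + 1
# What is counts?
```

Initial: counts = {}, items = ['a', 'c', 'a', 'a', 'c', 'c']
See 'a': counts = {'a': 1}
See 'c': counts = {'a': 1, 'c': 1}
See 'a': counts = {'a': 2, 'c': 1}
See 'a': counts = {'a': 3, 'c': 1}
See 'c': counts = {'a': 3, 'c': 2}
See 'c': counts = {'a': 3, 'c': 3}

{'a': 3, 'c': 3}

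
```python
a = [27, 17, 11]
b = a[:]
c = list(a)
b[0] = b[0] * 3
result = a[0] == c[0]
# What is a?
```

After line 1: a = [27, 17, 11]
After line 2 (b = a[:], copy): a = [27, 17, 11], b = [27, 17, 11]
After line 3 (c = list(a) is a copy, new object): c = [27, 17, 11]
After line 4 (b[0] = 27 * 3 = 81; only b mutates (copy)): a = [27, 17, 11], b = [81, 17, 11], c = [27, 17, 11]
After line 5 (a[0] = 27, c[0] = 27; result = True)

[27, 17, 11]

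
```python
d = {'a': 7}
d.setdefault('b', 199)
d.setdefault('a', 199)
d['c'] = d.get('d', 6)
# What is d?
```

After line 1: d = {'a': 7}
After line 2 (setdefault adds 'b'=199): d = {'a': 7, 'b': 199}
After line 3 (setdefault 'a' no-op, already exists): d = {'a': 7, 'b': 199}
After line 4 (get('d', 6) returns default since 'd' not in d): d = {'a': 7, 'b': 199, 'c': 6}

{'a': 7, 'b': 199, 'c': 6}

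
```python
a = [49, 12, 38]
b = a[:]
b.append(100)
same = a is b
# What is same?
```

After line 1: a = [49, 12, 38]
After line 2 (b = a[:] is a shallow copy, new object): a = [49, 12, 38], b = [49, 12, 38]
After line 3 (append only mutates b): a = [49, 12, 38], b = [49, 12, 38, 100]
After line 4 (same = a is b; different objects -> False): same = False

False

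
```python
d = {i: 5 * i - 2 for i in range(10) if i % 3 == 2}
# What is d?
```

{2: 8, 5: 23, 8: 38}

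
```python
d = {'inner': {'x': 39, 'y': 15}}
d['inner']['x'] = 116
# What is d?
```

After line 1: d = {'inner': {'x': 39, 'y': 15}}
After line 2 (inner x overwritten): d = {'inner': {'x': 116, 'y': 15}}

{'inner': {'x': 116, 'y': 15}}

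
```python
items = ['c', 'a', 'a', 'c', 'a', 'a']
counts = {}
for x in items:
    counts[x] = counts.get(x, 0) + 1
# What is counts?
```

Initial: counts = {}, items = ['c', 'a', 'a', 'c', 'a', 'a']
See 'c': counts = {'c': 1}
See 'a': counts = {'c': 1, 'a': 1}
See 'a': counts = {'c': 1, 'a': 2}
See 'c': counts = {'c': 2, 'a': 2}
See 'a': counts = {'c': 2, 'a': 3}
See 'a': counts = {'c': 2, 'a': 4}

{'c': 2, 'a': 4}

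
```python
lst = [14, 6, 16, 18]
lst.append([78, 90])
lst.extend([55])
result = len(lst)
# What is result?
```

After line 1: lst = [14, 6, 16, 18]
After line 2 (append adds [78, 90] as single element): lst = [14, 6, 16, 18, [78, 90]]
After line 3 (extend unpacks [55], adds 55): lst = [14, 6, 16, 18, [78, 90], 55]
After line 4: result = len(lst) = 6

6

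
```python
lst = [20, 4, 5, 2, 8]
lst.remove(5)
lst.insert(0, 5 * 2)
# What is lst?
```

After line 1: lst = [20, 4, 5, 2, 8]
After line 2 (remove first 5): lst = [20, 4, 2, 8]
After line 3 (insert 10 at index 0): lst = [10, 20, 4, 2, 8]

[10, 20, 4, 2, 8]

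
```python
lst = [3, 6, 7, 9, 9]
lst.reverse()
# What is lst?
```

[9, 9, 7, 6, 3]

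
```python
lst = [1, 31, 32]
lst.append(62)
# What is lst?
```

[1, 31, 32, 62]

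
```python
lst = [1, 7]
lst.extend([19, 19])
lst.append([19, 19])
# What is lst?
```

After line 1: lst = [1, 7]
After line 2 (extend unpacks [19, 19]): lst = [1, 7, 19, 19]
After line 3 (append adds [19, 19] as single element): lst = [1, 7, 19, 19, [19, 19]]

[1, 7, 19, 19, [19, 19]]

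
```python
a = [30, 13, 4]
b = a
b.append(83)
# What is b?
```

After line 1: a = [30, 13, 4]
After line 2 (b = a is an alias, same object): a = [30, 13, 4], b = [30, 13, 4]
After line 3 (b.append mutates the shared list): a = [30, 13, 4, 83], b = [30, 13, 4, 83]

[30, 13, 4, 83]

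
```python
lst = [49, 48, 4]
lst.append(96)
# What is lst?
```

[49, 48, 4, 96]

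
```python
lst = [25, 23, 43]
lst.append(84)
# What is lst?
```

[25, 23, 43, 84]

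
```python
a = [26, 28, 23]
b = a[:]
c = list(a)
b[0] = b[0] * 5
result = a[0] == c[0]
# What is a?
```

After line 1: a = [26, 28, 23]
After line 2 (b = a[:], copy): a = [26, 28, 23], b = [26, 28, 23]
After line 3 (c = list(a) is a copy, new object): c = [26, 28, 23]
After line 4 (b[0] = 26 * 5 = 130; only b mutates (copy)): a = [26, 28, 23], b = [130, 28, 23], c = [26, 28, 23]
After line 5 (a[0] = 26, c[0] = 26; result = True)

[26, 28, 23]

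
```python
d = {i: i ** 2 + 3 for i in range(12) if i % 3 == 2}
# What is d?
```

{2: 7, 5: 28, 8: 67, 11: 124}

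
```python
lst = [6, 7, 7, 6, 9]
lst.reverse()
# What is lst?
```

[9, 6, 7, 7, 6]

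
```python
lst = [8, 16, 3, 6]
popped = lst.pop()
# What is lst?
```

[8, 16, 3]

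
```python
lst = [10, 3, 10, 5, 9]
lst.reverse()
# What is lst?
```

[9, 5, 10, 3, 10]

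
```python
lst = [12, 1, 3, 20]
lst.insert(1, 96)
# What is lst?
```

[12, 96, 1, 3, 20]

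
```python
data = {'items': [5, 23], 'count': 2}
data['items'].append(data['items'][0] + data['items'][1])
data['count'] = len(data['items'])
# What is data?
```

After line 1: data = {'items': [5, 23], 'count': 2}
After line 2 (append 5 + 23 = 28): data = {'items': [5, 23, 28], 'count': 2}
After line 3 (count = len(items) = 3): data = {'items': [5, 23, 28], 'count': 3}

{'items': [5, 23, 28], 'count': 3}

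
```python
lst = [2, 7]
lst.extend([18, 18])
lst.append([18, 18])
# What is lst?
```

After line 1: lst = [2, 7]
After line 2 (extend unpacks [18, 18]): lst = [2, 7, 18, 18]
After line 3 (append adds [18, 18] as single element): lst = [2, 7, 18, 18, [18, 18]]

[2, 7, 18, 18, [18, 18]]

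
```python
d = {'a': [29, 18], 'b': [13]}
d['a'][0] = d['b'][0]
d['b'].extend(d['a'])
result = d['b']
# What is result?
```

After line 1: d = {'a': [29, 18], 'b': [13]}
After line 2 (a[0] = b[0] = 13): d = {'a': [13, 18], 'b': [13]}
After line 3 (b.extend(a) appends [13, 18]): d = {'a': [13, 18], 'b': [13, 13, 18]}
After line 4: result = d['b'] = [13, 13, 18]

[13, 13, 18]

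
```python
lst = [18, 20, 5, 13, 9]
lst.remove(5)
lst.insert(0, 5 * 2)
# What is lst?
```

After line 1: lst = [18, 20, 5, 13, 9]
After line 2 (remove first 5): lst = [18, 20, 13, 9]
After line 3 (insert 10 at index 0): lst = [10, 18, 20, 13, 9]

[10, 18, 20, 13, 9]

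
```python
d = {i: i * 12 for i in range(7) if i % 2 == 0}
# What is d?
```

{0: 0, 2: 24, 4: 48, 6: 72}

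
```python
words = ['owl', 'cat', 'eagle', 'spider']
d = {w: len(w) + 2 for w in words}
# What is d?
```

{'owl': 5, 'cat': 5, 'eagle': 7, 'spider': 8}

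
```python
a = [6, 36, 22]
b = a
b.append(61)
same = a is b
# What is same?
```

After line 1: a = [6, 36, 22]
After line 2 (b = a is an alias, same object): a = [6, 36, 22], b = [6, 36, 22]
After line 3 (b.append mutates the shared list): a = [6, 36, 22, 61], b = [6, 36, 22, 61]
After line 4 (same = a is b; same object -> True): same = True

True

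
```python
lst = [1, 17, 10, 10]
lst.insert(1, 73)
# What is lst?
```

[1, 73, 17, 10, 10]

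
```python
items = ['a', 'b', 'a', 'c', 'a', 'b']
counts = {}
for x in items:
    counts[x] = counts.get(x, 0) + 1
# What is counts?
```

Initial: counts = {}, items = ['a', 'b', 'a', 'c', 'a', 'b']
See 'a': counts = {'a': 1}
See 'b': counts = {'a': 1, 'b': 1}
See 'a': counts = {'a': 2, 'b': 1}
See 'c': counts = {'a': 2, 'b': 1, 'c': 1}
See 'a': counts = {'a': 3, 'b': 1, 'c': 1}
See 'b': counts = {'a': 3, 'b': 2, 'c': 1}

{'a': 3, 'b': 2, 'c': 1}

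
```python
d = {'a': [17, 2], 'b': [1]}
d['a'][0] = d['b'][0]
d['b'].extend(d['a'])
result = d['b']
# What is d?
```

After line 1: d = {'a': [17, 2], 'b': [1]}
After line 2 (a[0] = b[0] = 1): d = {'a': [1, 2], 'b': [1]}
After line 3 (b.extend(a) appends [1, 2]): d = {'a': [1, 2], 'b': [1, 1, 2]}
After line 4: result = d['b'] = [1, 1, 2]

{'a': [1, 2], 'b': [1, 1, 2]}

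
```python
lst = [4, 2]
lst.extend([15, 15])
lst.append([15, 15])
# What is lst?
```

After line 1: lst = [4, 2]
After line 2 (extend unpacks [15, 15]): lst = [4, 2, 15, 15]
After line 3 (append adds [15, 15] as single element): lst = [4, 2, 15, 15, [15, 15]]

[4, 2, 15, 15, [15, 15]]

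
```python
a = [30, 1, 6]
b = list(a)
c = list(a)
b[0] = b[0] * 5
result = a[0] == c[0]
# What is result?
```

After line 1: a = [30, 1, 6]
After line 2 (b = list(a), copy): a = [30, 1, 6], b = [30, 1, 6]
After line 3 (c = list(a) is a copy, new object): c = [30, 1, 6]
After line 4 (b[0] = 30 * 5 = 150; only b mutates (copy)): a = [30, 1, 6], b = [150, 1, 6], c = [30, 1, 6]
After line 5 (a[0] = 30, c[0] = 30; result = True)

True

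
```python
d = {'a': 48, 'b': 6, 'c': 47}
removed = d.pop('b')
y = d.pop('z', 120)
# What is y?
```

After line 1: d = {'a': 48, 'b': 6, 'c': 47}
After line 2 (pop 'b' returns 6): d = {'a': 48, 'c': 47}, removed = 6
After line 3 (pop 'z' missing, returns default 120): d = {'a': 48, 'c': 47}, y = 120

120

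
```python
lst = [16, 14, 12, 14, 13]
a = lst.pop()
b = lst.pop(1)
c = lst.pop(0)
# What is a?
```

After line 1: lst = [16, 14, 12, 14, 13]
After line 2 (pop() -> a = 13): lst = [16, 14, 12, 14]
After line 3 (pop(1) -> b = 14): lst = [16, 12, 14]
After line 4 (pop(0) -> c = 16): lst = [12, 14]

13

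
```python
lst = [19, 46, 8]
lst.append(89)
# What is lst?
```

[19, 46, 8, 89]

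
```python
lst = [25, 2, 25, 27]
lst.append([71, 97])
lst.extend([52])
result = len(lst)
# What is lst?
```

After line 1: lst = [25, 2, 25, 27]
After line 2 (append adds [71, 97] as single element): lst = [25, 2, 25, 27, [71, 97]]
After line 3 (extend unpacks [52], adds 52): lst = [25, 2, 25, 27, [71, 97], 52]
After line 4: result = len(lst) = 6

[25, 2, 25, 27, [71, 97], 52]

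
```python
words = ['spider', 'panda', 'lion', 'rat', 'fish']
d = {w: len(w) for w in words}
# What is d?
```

{'spider': 6, 'panda': 5, 'lion': 4, 'rat': 3, 'fish': 4}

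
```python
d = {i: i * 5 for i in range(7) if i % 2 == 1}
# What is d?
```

{1: 5, 3: 15, 5: 25}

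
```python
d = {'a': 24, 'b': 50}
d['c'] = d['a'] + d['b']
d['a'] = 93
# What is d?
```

After line 1: d = {'a': 24, 'b': 50}
After line 2 (d['c'] = 24 + 50): d = {'a': 24, 'b': 50, 'c': 74}
After line 3: d = {'a': 93, 'b': 50, 'c': 74}

{'a': 93, 'b': 50, 'c': 74}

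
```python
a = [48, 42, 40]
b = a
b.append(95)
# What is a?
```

After line 1: a = [48, 42, 40]
After line 2 (b = a is an alias, same object): a = [48, 42, 40], b = [48, 42, 40]
After line 3 (b.append mutates the shared list): a = [48, 42, 40, 95], b = [48, 42, 40, 95]

[48, 42, 40, 95]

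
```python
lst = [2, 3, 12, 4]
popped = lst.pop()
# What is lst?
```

[2, 3, 12]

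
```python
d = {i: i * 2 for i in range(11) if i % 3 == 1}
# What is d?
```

{1: 2, 4: 8, 7: 14, 10: 20}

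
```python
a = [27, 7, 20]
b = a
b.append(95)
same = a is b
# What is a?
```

After line 1: a = [27, 7, 20]
After line 2 (b = a is an alias, same object): a = [27, 7, 20], b = [27, 7, 20]
After line 3 (b.append mutates the shared list): a = [27, 7, 20, 95], b = [27, 7, 20, 95]
After line 4 (same = a is b; same object -> True): same = True

[27, 7, 20, 95]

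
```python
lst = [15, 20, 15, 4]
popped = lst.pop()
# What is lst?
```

[15, 20, 15]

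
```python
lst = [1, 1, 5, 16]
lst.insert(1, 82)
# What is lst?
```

[1, 82, 1, 5, 16]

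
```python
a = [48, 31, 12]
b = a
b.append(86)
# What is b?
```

After line 1: a = [48, 31, 12]
After line 2 (b = a is an alias, same object): a = [48, 31, 12], b = [48, 31, 12]
After line 3 (b.append mutates the shared list): a = [48, 31, 12, 86], b = [48, 31, 12, 86]

[48, 31, 12, 86]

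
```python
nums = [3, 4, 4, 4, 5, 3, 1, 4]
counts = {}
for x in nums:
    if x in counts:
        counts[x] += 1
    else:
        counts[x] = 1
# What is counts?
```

Initial: counts = {}, nums = [3, 4, 4, 4, 5, 3, 1, 4]
See 3: counts = {3: 1}
See 4: counts = {3: 1, 4: 1}
See 4: counts = {3: 1, 4: 2}
See 4: counts = {3: 1, 4: 3}
See 5: counts = {3: 1, 4: 3, 5: 1}
See 3: counts = {3: 2, 4: 3, 5: 1}
See 1: counts = {3: 2, 4: 3, 5: 1, 1: 1}
See 4: counts = {3: 2, 4: 4, 5: 1, 1: 1}

{3: 2, 4: 4, 5: 1, 1: 1}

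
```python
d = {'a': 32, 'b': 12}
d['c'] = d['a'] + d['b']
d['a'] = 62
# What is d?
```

After line 1: d = {'a': 32, 'b': 12}
After line 2 (d['c'] = 32 + 12): d = {'a': 32, 'b': 12, 'c': 44}
After line 3: d = {'a': 62, 'b': 12, 'c': 44}

{'a': 62, 'b': 12, 'c': 44}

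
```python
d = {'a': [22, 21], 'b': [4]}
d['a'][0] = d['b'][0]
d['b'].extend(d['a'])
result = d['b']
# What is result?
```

After line 1: d = {'a': [22, 21], 'b': [4]}
After line 2 (a[0] = b[0] = 4): d = {'a': [4, 21], 'b': [4]}
After line 3 (b.extend(a) appends [4, 21]): d = {'a': [4, 21], 'b': [4, 4, 21]}
After line 4: result = d['b'] = [4, 4, 21]

[4, 4, 21]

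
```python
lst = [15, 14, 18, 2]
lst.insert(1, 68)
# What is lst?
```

[15, 68, 14, 18, 2]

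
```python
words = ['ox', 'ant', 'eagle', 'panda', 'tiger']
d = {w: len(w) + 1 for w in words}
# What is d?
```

{'ox': 3, 'ant': 4, 'eagle': 6, 'panda': 6, 'tiger': 6}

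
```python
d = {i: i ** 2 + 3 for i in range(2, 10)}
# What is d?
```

{2: 7, 3: 12, 4: 19, 5: 28, 6: 39, 7: 52, 8: 67, 9: 84}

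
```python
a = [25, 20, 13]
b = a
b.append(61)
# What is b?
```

After line 1: a = [25, 20, 13]
After line 2 (b = a is an alias, same object): a = [25, 20, 13], b = [25, 20, 13]
After line 3 (b.append mutates the shared list): a = [25, 20, 13, 61], b = [25, 20, 13, 61]

[25, 20, 13, 61]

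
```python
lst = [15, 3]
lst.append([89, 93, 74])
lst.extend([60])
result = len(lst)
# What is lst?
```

After line 1: lst = [15, 3]
After line 2 (append adds [89, 93, 74] as single element): lst = [15, 3, [89, 93, 74]]
After line 3 (extend unpacks [60], adds 60): lst = [15, 3, [89, 93, 74], 60]
After line 4: result = len(lst) = 4

[15, 3, [89, 93, 74], 60]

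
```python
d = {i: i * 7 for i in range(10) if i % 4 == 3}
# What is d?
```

{3: 21, 7: 49}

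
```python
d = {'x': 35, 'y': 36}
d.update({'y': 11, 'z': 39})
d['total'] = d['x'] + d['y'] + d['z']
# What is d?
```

After line 1: d = {'x': 35, 'y': 36}
After line 2 (y overwritten, z added): d = {'x': 35, 'y': 11, 'z': 39}
After line 3 (total = 35 + 11 + 39 = 85): d = {'x': 35, 'y': 11, 'z': 39, 'total': 85}

{'x': 35, 'y': 11, 'z': 39, 'total': 85}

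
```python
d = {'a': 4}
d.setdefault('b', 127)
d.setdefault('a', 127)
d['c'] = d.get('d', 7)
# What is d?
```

After line 1: d = {'a': 4}
After line 2 (setdefault adds 'b'=127): d = {'a': 4, 'b': 127}
After line 3 (setdefault 'a' no-op, already exists): d = {'a': 4, 'b': 127}
After line 4 (get('d', 7) returns default since 'd' not in d): d = {'a': 4, 'b': 127, 'c': 7}

{'a': 4, 'b': 127, 'c': 7}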